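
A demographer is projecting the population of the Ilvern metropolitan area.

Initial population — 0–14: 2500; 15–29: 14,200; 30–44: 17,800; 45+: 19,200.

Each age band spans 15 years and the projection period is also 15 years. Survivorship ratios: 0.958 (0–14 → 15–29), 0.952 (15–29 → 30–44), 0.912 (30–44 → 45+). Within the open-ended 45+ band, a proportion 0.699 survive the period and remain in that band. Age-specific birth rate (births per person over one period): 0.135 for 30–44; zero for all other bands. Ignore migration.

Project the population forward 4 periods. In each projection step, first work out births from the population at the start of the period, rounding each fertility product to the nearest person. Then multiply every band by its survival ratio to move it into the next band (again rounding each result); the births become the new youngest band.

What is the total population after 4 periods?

21859

After projecting period 1:
Births: 17800 × 0.135 = 2403
15–29: 2500 × 0.958 = 2395
30–44: 14200 × 0.952 = 13518
45+: 17800 × 0.912 + 19200 × 0.699 = 16234 + 13421 = 29655
Population now: 0–14=2403, 15–29=2395, 30–44=13518, 45+=29655
After projecting period 2:
Births: 13518 × 0.135 = 1825
15–29: 2403 × 0.958 = 2302
30–44: 2395 × 0.952 = 2280
45+: 13518 × 0.912 + 29655 × 0.699 = 12328 + 20729 = 33057
Population now: 0–14=1825, 15–29=2302, 30–44=2280, 45+=33057
After projecting period 3:
Births: 2280 × 0.135 = 308
15–29: 1825 × 0.958 = 1748
30–44: 2302 × 0.952 = 2192
45+: 2280 × 0.912 + 33057 × 0.699 = 2079 + 23107 = 25186
Population now: 0–14=308, 15–29=1748, 30–44=2192, 45+=25186
After projecting period 4:
Births: 2192 × 0.135 = 296
15–29: 308 × 0.958 = 295
30–44: 1748 × 0.952 = 1664
45+: 2192 × 0.912 + 25186 × 0.699 = 1999 + 17605 = 19604
Population now: 0–14=296, 15–29=295, 30–44=1664, 45+=19604
Total after period 4: 296 + 295 + 1664 + 19604 = 21859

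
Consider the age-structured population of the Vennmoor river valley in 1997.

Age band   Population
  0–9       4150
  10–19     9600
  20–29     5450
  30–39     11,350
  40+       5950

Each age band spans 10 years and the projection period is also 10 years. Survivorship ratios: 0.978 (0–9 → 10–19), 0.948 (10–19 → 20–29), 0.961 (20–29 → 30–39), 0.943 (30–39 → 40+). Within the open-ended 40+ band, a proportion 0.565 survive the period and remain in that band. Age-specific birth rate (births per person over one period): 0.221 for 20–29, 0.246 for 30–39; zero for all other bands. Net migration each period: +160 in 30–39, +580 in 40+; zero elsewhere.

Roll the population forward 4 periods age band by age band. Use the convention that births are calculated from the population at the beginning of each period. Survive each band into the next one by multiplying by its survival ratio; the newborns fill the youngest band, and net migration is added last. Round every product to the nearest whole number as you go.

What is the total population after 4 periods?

25301

Numbering the bands 1..5 from youngest to oldest:
Period 1:
Births: 5450 × 0.221 = 1204, 11350 × 0.246 = 2792 — total 3996
Band 2: 4150 × 0.978 = 4059
Band 3: 9600 × 0.948 = 9101
Band 4: 5450 × 0.961 = 5237
Band 5: 11350 × 0.943 + 5950 × 0.565 = 10703 + 3362 = 14065
Net migration: Band 4 + 160 → 5397; Band 5 + 580 → 14645
End of period: [3996, 4059, 9101, 5397, 14645]
Period 2:
Births: 9101 × 0.221 = 2011, 5397 × 0.246 = 1328 — total 3339
Band 2: 3996 × 0.978 = 3908
Band 3: 4059 × 0.948 = 3848
Band 4: 9101 × 0.961 = 8746
Band 5: 5397 × 0.943 + 14645 × 0.565 = 5089 + 8274 = 13363
Net migration: Band 4 + 160 → 8906; Band 5 + 580 → 13943
End of period: [3339, 3908, 3848, 8906, 13943]
Period 3:
Births: 3848 × 0.221 = 850, 8906 × 0.246 = 2191 — total 3041
Band 2: 3339 × 0.978 = 3266
Band 3: 3908 × 0.948 = 3705
Band 4: 3848 × 0.961 = 3698
Band 5: 8906 × 0.943 + 13943 × 0.565 = 8398 + 7878 = 16276
Net migration: Band 4 + 160 → 3858; Band 5 + 580 → 16856
End of period: [3041, 3266, 3705, 3858, 16856]
Period 4:
Births: 3705 × 0.221 = 819, 3858 × 0.246 = 949 — total 1768
Band 2: 3041 × 0.978 = 2974
Band 3: 3266 × 0.948 = 3096
Band 4: 3705 × 0.961 = 3561
Band 5: 3858 × 0.943 + 16856 × 0.565 = 3638 + 9524 = 13162
Net migration: Band 4 + 160 → 3721; Band 5 + 580 → 13742
End of period: [1768, 2974, 3096, 3721, 13742]
Total after period 4: 1768 + 2974 + 3096 + 3721 + 13742 = 25301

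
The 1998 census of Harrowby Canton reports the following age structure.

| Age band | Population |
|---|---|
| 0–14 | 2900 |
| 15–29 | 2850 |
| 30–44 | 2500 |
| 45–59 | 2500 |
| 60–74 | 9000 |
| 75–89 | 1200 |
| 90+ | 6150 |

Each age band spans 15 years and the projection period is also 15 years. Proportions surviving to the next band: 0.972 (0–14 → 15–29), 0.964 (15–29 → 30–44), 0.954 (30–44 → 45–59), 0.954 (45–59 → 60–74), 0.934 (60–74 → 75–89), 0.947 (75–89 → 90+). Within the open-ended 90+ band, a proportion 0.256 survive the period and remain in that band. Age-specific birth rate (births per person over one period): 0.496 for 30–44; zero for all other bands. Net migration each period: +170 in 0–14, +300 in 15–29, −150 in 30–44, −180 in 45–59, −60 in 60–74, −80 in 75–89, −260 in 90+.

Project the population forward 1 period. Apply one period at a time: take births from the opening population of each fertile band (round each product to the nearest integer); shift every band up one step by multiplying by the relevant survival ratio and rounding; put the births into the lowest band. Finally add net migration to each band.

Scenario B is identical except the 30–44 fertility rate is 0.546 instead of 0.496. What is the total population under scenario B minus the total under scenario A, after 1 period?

Period 1.
Births: 2500 × 0.496 = 1240
15–29: 2900 × 0.972 = 2819
30–44: 2850 × 0.964 = 2747
45–59: 2500 × 0.954 = 2385
60–74: 2500 × 0.954 = 2385
75–89: 9000 × 0.934 = 8406
90+: 1200 × 0.947 + 6150 × 0.256 = 1136 + 1574 = 2710
Net migration: 0–14 + 170 → 1410; 15–29 + 300 → 3119; 30–44 − 150 → 2597; 45–59 − 180 → 2205; 60–74 − 60 → 2325; 75–89 − 80 → 8326; 90+ − 260 → 2450
Population now: 0–14=1410, 15–29=3119, 30–44=2597, 45–59=2205, 60–74=2325, 75–89=8326, 90+=2450
Scenario A total after 1 period: 22432
Scenario B projection —
Period 1.
Births: 2500 × 0.546 = 1365
15–29: 2900 × 0.972 = 2819
30–44: 2850 × 0.964 = 2747
45–59: 2500 × 0.954 = 2385
60–74: 2500 × 0.954 = 2385
75–89: 9000 × 0.934 = 8406
90+: 1200 × 0.947 + 6150 × 0.256 = 1136 + 1574 = 2710
Net migration: 0–14 + 170 → 1535; 15–29 + 300 → 3119; 30–44 − 150 → 2597; 45–59 − 180 → 2205; 60–74 − 60 → 2325; 75–89 − 80 → 8326; 90+ − 260 → 2450
Population now: 0–14=1535, 15–29=3119, 30–44=2597, 45–59=2205, 60–74=2325, 75–89=8326, 90+=2450
Scenario B total after 1 period: 22557
Difference B − A = 22557 − 22432 = 125

125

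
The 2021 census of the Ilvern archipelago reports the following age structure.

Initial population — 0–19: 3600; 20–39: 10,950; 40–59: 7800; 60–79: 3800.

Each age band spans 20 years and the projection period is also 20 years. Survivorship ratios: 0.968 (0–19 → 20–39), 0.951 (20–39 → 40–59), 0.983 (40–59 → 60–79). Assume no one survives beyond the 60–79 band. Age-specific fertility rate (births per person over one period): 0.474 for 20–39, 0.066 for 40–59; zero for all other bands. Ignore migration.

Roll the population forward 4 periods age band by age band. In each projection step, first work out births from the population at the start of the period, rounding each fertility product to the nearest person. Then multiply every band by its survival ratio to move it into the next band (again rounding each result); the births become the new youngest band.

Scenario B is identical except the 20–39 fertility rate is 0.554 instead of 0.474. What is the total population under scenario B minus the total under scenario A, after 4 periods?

[period 1]
Births: 10950 × 0.474 = 5190, 7800 × 0.066 = 515 → total 5705
20–39: 3600 × 0.968 = 3485
40–59: 10950 × 0.951 = 10413
60–79: 7800 × 0.983 = 7667
Giving 5705 / 3485 / 10413 / 7667.
[period 2]
Births: 3485 × 0.474 = 1652, 10413 × 0.066 = 687 → total 2339
20–39: 5705 × 0.968 = 5522
40–59: 3485 × 0.951 = 3314
60–79: 10413 × 0.983 = 10236
Giving 2339 / 5522 / 3314 / 10236.
[period 3]
Births: 5522 × 0.474 = 2617, 3314 × 0.066 = 219 → total 2836
20–39: 2339 × 0.968 = 2264
40–59: 5522 × 0.951 = 5251
60–79: 3314 × 0.983 = 3258
Giving 2836 / 2264 / 5251 / 3258.
[period 4]
Births: 2264 × 0.474 = 1073, 5251 × 0.066 = 347 → total 1420
20–39: 2836 × 0.968 = 2745
40–59: 2264 × 0.951 = 2153
60–79: 5251 × 0.983 = 5162
Giving 1420 / 2745 / 2153 / 5162.
Scenario A total after 4 periods: 11480
Scenario B projection —
[period 1]
Births: 10950 × 0.554 = 6066, 7800 × 0.066 = 515 → total 6581
20–39: 3600 × 0.968 = 3485
40–59: 10950 × 0.951 = 10413
60–79: 7800 × 0.983 = 7667
Giving 6581 / 3485 / 10413 / 7667.
[period 2]
Births: 3485 × 0.554 = 1931, 10413 × 0.066 = 687 → total 2618
20–39: 6581 × 0.968 = 6370
40–59: 3485 × 0.951 = 3314
60–79: 10413 × 0.983 = 10236
Giving 2618 / 6370 / 3314 / 10236.
[period 3]
Births: 6370 × 0.554 = 3529, 3314 × 0.066 = 219 → total 3748
20–39: 2618 × 0.968 = 2534
40–59: 6370 × 0.951 = 6058
60–79: 3314 × 0.983 = 3258
Giving 3748 / 2534 / 6058 / 3258.
[period 4]
Births: 2534 × 0.554 = 1404, 6058 × 0.066 = 400 → total 1804
20–39: 3748 × 0.968 = 3628
40–59: 2534 × 0.951 = 2410
60–79: 6058 × 0.983 = 5955
Giving 1804 / 3628 / 2410 / 5955.
Scenario B total after 4 periods: 13797
Difference B − A = 13797 − 11480 = 2317

2317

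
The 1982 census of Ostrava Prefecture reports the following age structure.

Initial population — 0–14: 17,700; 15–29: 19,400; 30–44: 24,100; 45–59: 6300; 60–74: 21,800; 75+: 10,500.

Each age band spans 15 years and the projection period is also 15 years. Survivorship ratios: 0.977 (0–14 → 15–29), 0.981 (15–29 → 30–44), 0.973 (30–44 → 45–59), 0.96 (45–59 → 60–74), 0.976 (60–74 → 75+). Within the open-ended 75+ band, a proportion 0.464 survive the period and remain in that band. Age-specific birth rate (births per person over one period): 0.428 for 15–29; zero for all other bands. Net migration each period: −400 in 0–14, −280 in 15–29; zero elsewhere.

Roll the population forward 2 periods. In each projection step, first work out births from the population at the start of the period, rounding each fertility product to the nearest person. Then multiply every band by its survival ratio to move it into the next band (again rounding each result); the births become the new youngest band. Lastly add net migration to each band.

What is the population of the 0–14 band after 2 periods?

6882

[period 1]
Births: 19400 × 0.428 = 8303
15–29: 17700 × 0.977 = 17293
30–44: 19400 × 0.981 = 19031
45–59: 24100 × 0.973 = 23449
60–74: 6300 × 0.96 = 6048
75+: 21800 × 0.976 + 10500 × 0.464 = 21277 + 4872 = 26149
Net migration: 0–14 − 400 → 7903; 15–29 − 280 → 17013
Giving 7903 / 17013 / 19031 / 23449 / 6048 / 26149.
[period 2]
Births: 17013 × 0.428 = 7282
15–29: 7903 × 0.977 = 7721
30–44: 17013 × 0.981 = 16690
45–59: 19031 × 0.973 = 18517
60–74: 23449 × 0.96 = 22511
75+: 6048 × 0.976 + 26149 × 0.464 = 5903 + 12133 = 18036
Net migration: 0–14 − 400 → 6882; 15–29 − 280 → 7441
Giving 6882 / 7441 / 16690 / 18517 / 22511 / 18036.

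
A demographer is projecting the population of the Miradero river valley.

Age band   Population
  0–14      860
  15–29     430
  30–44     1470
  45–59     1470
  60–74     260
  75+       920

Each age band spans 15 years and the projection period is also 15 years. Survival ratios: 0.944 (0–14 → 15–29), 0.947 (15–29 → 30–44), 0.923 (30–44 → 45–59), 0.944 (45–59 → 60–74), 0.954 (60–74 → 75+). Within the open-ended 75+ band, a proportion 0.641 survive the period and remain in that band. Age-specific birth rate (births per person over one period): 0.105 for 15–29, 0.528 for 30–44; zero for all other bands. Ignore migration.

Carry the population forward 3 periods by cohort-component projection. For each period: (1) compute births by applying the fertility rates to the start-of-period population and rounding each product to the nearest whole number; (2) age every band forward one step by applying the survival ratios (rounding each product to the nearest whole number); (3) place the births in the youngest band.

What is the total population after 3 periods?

After projecting period 1:
Births: 430 × 0.105 = 45  |  1470 × 0.528 = 776 → total 821
15–29: 860 × 0.944 = 812
30–44: 430 × 0.947 = 407
45–59: 1470 × 0.923 = 1357
60–74: 1470 × 0.944 = 1388
75+: 260 × 0.954 + 920 × 0.641 = 248 + 590 = 838
Giving 821 / 812 / 407 / 1357 / 1388 / 838.
After projecting period 2:
Births: 812 × 0.105 = 85  |  407 × 0.528 = 215 → total 300
15–29: 821 × 0.944 = 775
30–44: 812 × 0.947 = 769
45–59: 407 × 0.923 = 376
60–74: 1357 × 0.944 = 1281
75+: 1388 × 0.954 + 838 × 0.641 = 1324 + 537 = 1861
Giving 300 / 775 / 769 / 376 / 1281 / 1861.
After projecting period 3:
Births: 775 × 0.105 = 81  |  769 × 0.528 = 406 → total 487
15–29: 300 × 0.944 = 283
30–44: 775 × 0.947 = 734
45–59: 769 × 0.923 = 710
60–74: 376 × 0.944 = 355
75+: 1281 × 0.954 + 1861 × 0.641 = 1222 + 1193 = 2415
Giving 487 / 283 / 734 / 710 / 355 / 2415.
Total after period 3: 487 + 283 + 734 + 710 + 355 + 2415 = 4984

4984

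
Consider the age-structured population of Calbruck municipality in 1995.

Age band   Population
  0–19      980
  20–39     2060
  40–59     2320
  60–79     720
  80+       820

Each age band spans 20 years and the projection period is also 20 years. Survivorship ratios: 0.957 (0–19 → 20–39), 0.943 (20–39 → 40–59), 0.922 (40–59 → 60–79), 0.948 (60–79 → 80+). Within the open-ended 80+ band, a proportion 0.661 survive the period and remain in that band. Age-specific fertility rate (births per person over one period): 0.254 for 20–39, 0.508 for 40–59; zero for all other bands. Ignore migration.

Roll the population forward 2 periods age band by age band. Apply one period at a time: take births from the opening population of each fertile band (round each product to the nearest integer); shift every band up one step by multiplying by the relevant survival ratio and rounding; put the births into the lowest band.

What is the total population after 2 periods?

Let group 1 be 0–19 through group 5 = 80+.
Period 1.
Births: 2060 × 0.254 = 523  |  2320 × 0.508 = 1179 — total 1702
Group 2: 980 × 0.957 = 938
Group 3: 2060 × 0.943 = 1943
Group 4: 2320 × 0.922 = 2139
Group 5: 720 × 0.948 + 820 × 0.661 = 683 + 542 = 1225
Population now: 0–19=1702, 20–39=938, 40–59=1943, 60–79=2139, 80+=1225
Period 2.
Births: 938 × 0.254 = 238  |  1943 × 0.508 = 987 — total 1225
Group 2: 1702 × 0.957 = 1629
Group 3: 938 × 0.943 = 885
Group 4: 1943 × 0.922 = 1791
Group 5: 2139 × 0.948 + 1225 × 0.661 = 2028 + 810 = 2838
Population now: 0–19=1225, 20–39=1629, 40–59=885, 60–79=1791, 80+=2838
Total after period 2: 1225 + 1629 + 885 + 1791 + 2838 = 8368

8368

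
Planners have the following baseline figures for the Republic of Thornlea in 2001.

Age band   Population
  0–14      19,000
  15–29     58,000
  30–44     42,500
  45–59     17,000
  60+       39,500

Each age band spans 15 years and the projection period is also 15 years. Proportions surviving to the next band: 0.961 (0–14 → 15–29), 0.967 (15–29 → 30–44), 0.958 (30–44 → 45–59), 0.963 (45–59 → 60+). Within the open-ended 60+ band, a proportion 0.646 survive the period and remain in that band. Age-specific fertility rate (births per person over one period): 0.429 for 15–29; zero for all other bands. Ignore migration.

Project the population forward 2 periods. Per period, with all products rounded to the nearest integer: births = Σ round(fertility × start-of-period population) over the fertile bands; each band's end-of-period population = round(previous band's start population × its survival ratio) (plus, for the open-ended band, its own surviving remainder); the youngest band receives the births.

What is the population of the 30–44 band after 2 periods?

17656

(Groups numbered youngest = 1 to oldest = 5.)
— Period 1 —
Births: 58000 * 0.429 = 24882
Group 2: 19000 * 0.961 = 18259
Group 3: 58000 * 0.967 = 56086
Group 4: 42500 * 0.958 = 40715
Group 5: 17000 * 0.963 + 39500 * 0.646 = 16371 + 25517 = 41888
Giving 24882 / 18259 / 56086 / 40715 / 41888.
— Period 2 —
Births: 18259 * 0.429 = 7833
Group 2: 24882 * 0.961 = 23912
Group 3: 18259 * 0.967 = 17656
Group 4: 56086 * 0.958 = 53730
Group 5: 40715 * 0.963 + 41888 * 0.646 = 39209 + 27060 = 66269
Giving 7833 / 23912 / 17656 / 53730 / 66269.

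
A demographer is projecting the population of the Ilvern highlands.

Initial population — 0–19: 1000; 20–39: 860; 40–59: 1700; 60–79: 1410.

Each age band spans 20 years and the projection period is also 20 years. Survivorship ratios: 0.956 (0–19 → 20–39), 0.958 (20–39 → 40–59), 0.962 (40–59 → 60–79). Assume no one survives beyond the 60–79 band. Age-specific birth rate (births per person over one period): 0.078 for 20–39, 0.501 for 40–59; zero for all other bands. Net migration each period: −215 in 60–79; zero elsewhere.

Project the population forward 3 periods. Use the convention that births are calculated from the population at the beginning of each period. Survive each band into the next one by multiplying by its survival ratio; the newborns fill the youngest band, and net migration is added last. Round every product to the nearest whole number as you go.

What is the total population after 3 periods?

— Period 1 —
Births: 860 * 0.078 = 67, 1700 * 0.501 = 852 → total 919
20–39: 1000 * 0.956 = 956
40–59: 860 * 0.958 = 824
60–79: 1700 * 0.962 = 1635
Net migration: 60–79 − 215 → 1420
→ [919, 956, 824, 1420]
— Period 2 —
Births: 956 * 0.078 = 75, 824 * 0.501 = 413 → total 488
20–39: 919 * 0.956 = 879
40–59: 956 * 0.958 = 916
60–79: 824 * 0.962 = 793
Net migration: 60–79 − 215 → 578
→ [488, 879, 916, 578]
— Period 3 —
Births: 879 * 0.078 = 69, 916 * 0.501 = 459 → total 528
20–39: 488 * 0.956 = 467
40–59: 879 * 0.958 = 842
60–79: 916 * 0.962 = 881
Net migration: 60–79 − 215 → 666
→ [528, 467, 842, 666]
Total after period 3: 528 + 467 + 842 + 666 = 2503

2503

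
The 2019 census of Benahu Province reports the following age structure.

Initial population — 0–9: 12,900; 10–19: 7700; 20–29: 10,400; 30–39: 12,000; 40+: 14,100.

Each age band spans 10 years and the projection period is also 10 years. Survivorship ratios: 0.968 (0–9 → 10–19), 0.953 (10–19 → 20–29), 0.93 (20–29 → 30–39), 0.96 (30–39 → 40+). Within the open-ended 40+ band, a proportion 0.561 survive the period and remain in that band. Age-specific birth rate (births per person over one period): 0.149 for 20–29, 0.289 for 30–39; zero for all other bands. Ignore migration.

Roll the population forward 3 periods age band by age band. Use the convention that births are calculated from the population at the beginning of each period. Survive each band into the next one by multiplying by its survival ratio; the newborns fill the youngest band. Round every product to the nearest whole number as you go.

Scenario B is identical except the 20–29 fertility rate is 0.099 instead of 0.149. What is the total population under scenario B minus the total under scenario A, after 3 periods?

-1431

Period 1:
Births: 10400 × 0.149 = 1550 ; 12000 × 0.289 = 3468 → 5018
10–19: 12900 × 0.968 = 12487
20–29: 7700 × 0.953 = 7338
30–39: 10400 × 0.93 = 9672
40+: 12000 × 0.96 + 14100 × 0.561 = 11520 + 7910 = 19430
End of period: [5018, 12487, 7338, 9672, 19430]
Period 2:
Births: 7338 × 0.149 = 1093 ; 9672 × 0.289 = 2795 → 3888
10–19: 5018 × 0.968 = 4857
20–29: 12487 × 0.953 = 11900
30–39: 7338 × 0.93 = 6824
40+: 9672 × 0.96 + 19430 × 0.561 = 9285 + 10900 = 20185
End of period: [3888, 4857, 11900, 6824, 20185]
Period 3:
Births: 11900 × 0.149 = 1773 ; 6824 × 0.289 = 1972 → 3745
10–19: 3888 × 0.968 = 3764
20–29: 4857 × 0.953 = 4629
30–39: 11900 × 0.93 = 11067
40+: 6824 × 0.96 + 20185 × 0.561 = 6551 + 11324 = 17875
End of period: [3745, 3764, 4629, 11067, 17875]
Scenario A total after 3 periods: 41080
Scenario B projection —
Period 1:
Births: 10400 × 0.099 = 1030 ; 12000 × 0.289 = 3468 → 4498
10–19: 12900 × 0.968 = 12487
20–29: 7700 × 0.953 = 7338
30–39: 10400 × 0.93 = 9672
40+: 12000 × 0.96 + 14100 × 0.561 = 11520 + 7910 = 19430
End of period: [4498, 12487, 7338, 9672, 19430]
Period 2:
Births: 7338 × 0.099 = 726 ; 9672 × 0.289 = 2795 → 3521
10–19: 4498 × 0.968 = 4354
20–29: 12487 × 0.953 = 11900
30–39: 7338 × 0.93 = 6824
40+: 9672 × 0.96 + 19430 × 0.561 = 9285 + 10900 = 20185
End of period: [3521, 4354, 11900, 6824, 20185]
Period 3:
Births: 11900 × 0.099 = 1178 ; 6824 × 0.289 = 1972 → 3150
10–19: 3521 × 0.968 = 3408
20–29: 4354 × 0.953 = 4149
30–39: 11900 × 0.93 = 11067
40+: 6824 × 0.96 + 20185 × 0.561 = 6551 + 11324 = 17875
End of period: [3150, 3408, 4149, 11067, 17875]
Scenario B total after 3 periods: 39649
Difference B − A = 39649 − 41080 = -1431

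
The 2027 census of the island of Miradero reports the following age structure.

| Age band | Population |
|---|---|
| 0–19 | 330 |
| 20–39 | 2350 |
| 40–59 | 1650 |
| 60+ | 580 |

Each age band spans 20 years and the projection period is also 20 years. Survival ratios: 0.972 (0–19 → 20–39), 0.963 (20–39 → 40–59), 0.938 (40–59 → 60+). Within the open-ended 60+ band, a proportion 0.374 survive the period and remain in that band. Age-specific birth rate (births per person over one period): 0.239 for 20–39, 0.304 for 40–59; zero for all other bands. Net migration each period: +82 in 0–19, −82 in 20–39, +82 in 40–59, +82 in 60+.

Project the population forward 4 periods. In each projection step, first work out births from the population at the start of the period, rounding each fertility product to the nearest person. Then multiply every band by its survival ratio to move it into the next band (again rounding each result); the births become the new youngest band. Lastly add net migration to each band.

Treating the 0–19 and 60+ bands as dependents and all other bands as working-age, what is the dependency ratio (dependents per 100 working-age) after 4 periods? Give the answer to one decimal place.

197.7

Period 1.
Births: 2350 × 0.239 = 562 ; 1650 × 0.304 = 502 — total 1064
20–39: 330 × 0.972 = 321
40–59: 2350 × 0.963 = 2263
60+: 1650 × 0.938 + 580 × 0.374 = 1548 + 217 = 1765
Net migration: 0–19 + 82 → 1146; 20–39 − 82 → 239; 40–59 + 82 → 2345; 60+ + 82 → 1847
Population now: 0–19=1146, 20–39=239, 40–59=2345, 60+=1847
Period 2.
Births: 239 × 0.239 = 57 ; 2345 × 0.304 = 713 — total 770
20–39: 1146 × 0.972 = 1114
40–59: 239 × 0.963 = 230
60+: 2345 × 0.938 + 1847 × 0.374 = 2200 + 691 = 2891
Net migration: 0–19 + 82 → 852; 20–39 − 82 → 1032; 40–59 + 82 → 312; 60+ + 82 → 2973
Population now: 0–19=852, 20–39=1032, 40–59=312, 60+=2973
Period 3.
Births: 1032 × 0.239 = 247 ; 312 × 0.304 = 95 — total 342
20–39: 852 × 0.972 = 828
40–59: 1032 × 0.963 = 994
60+: 312 × 0.938 + 2973 × 0.374 = 293 + 1112 = 1405
Net migration: 0–19 + 82 → 424; 20–39 − 82 → 746; 40–59 + 82 → 1076; 60+ + 82 → 1487
Population now: 0–19=424, 20–39=746, 40–59=1076, 60+=1487
Period 4.
Births: 746 × 0.239 = 178 ; 1076 × 0.304 = 327 — total 505
20–39: 424 × 0.972 = 412
40–59: 746 × 0.963 = 718
60+: 1076 × 0.938 + 1487 × 0.374 = 1009 + 556 = 1565
Net migration: 0–19 + 82 → 587; 20–39 − 82 → 330; 40–59 + 82 → 800; 60+ + 82 → 1647
Population now: 0–19=587, 20–39=330, 40–59=800, 60+=1647
Dependents (band 0–19 + band 60+) = 587 + 1647 = 2234; working-age = 1130; ratio = 2234/1130 × 100 = 197.7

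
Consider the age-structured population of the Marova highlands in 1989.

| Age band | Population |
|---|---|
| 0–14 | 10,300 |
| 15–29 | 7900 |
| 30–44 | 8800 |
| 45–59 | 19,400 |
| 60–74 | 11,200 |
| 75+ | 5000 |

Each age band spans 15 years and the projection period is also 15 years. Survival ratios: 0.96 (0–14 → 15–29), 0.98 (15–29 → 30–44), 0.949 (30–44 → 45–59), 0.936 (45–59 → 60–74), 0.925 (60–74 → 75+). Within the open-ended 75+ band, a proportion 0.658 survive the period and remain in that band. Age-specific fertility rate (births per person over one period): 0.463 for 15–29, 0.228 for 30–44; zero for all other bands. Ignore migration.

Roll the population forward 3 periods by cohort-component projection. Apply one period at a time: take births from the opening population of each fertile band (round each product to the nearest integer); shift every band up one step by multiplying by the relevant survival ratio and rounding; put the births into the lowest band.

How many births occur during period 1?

5664

Period 1:
Births: 7900 × 0.463 = 3658, 8800 × 0.228 = 2006 → 5664
15–29: 10300 × 0.96 = 9888
30–44: 7900 × 0.98 = 7742
45–59: 8800 × 0.949 = 8351
60–74: 19400 × 0.936 = 18158
75+: 11200 × 0.925 + 5000 × 0.658 = 10360 + 3290 = 13650
Population now: 0–14=5664, 15–29=9888, 30–44=7742, 45–59=8351, 60–74=18158, 75+=13650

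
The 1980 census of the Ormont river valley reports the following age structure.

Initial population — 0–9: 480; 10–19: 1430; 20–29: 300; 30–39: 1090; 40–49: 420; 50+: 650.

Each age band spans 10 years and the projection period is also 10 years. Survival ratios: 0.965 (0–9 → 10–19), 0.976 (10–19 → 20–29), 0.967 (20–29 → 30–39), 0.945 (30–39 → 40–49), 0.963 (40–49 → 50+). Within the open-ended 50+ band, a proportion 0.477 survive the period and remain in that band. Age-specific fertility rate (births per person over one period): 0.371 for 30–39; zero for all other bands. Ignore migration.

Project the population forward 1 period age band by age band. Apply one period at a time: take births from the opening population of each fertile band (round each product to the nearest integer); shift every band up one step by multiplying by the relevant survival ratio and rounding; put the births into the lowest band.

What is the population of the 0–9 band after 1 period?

After projecting period 1:
Births: 1090 * 0.371 = 404
10–19: 480 * 0.965 = 463
20–29: 1430 * 0.976 = 1396
30–39: 300 * 0.967 = 290
40–49: 1090 * 0.945 = 1030
50+: 420 * 0.963 + 650 * 0.477 = 404 + 310 = 714
End of period: [404, 463, 1396, 290, 1030, 714]

404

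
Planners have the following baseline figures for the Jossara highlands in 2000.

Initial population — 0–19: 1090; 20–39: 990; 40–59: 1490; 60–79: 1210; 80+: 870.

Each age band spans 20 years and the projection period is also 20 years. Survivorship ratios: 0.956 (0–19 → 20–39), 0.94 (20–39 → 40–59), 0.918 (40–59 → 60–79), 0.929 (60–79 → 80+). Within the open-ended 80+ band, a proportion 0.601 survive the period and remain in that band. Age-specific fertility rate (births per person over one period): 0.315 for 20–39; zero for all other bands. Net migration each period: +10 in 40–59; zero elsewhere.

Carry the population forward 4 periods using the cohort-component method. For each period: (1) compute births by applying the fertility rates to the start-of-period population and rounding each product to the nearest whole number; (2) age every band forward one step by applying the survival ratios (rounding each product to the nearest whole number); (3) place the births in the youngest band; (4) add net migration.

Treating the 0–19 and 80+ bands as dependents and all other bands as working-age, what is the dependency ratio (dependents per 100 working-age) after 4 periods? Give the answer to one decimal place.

339.2

Period 1.
Births: 990 × 0.315 = 312
20–39: 1090 × 0.956 = 1042
40–59: 990 × 0.94 = 931
60–79: 1490 × 0.918 = 1368
80+: 1210 × 0.929 + 870 × 0.601 = 1124 + 523 = 1647
Net migration: 40–59 + 10 → 941
→ [312, 1042, 941, 1368, 1647]
Period 2.
Births: 1042 × 0.315 = 328
20–39: 312 × 0.956 = 298
40–59: 1042 × 0.94 = 979
60–79: 941 × 0.918 = 864
80+: 1368 × 0.929 + 1647 × 0.601 = 1271 + 990 = 2261
Net migration: 40–59 + 10 → 989
→ [328, 298, 989, 864, 2261]
Period 3.
Births: 298 × 0.315 = 94
20–39: 328 × 0.956 = 314
40–59: 298 × 0.94 = 280
60–79: 989 × 0.918 = 908
80+: 864 × 0.929 + 2261 × 0.601 = 803 + 1359 = 2162
Net migration: 40–59 + 10 → 290
→ [94, 314, 290, 908, 2162]
Period 4.
Births: 314 × 0.315 = 99
20–39: 94 × 0.956 = 90
40–59: 314 × 0.94 = 295
60–79: 290 × 0.918 = 266
80+: 908 × 0.929 + 2162 × 0.601 = 844 + 1299 = 2143
Net migration: 40–59 + 10 → 305
→ [99, 90, 305, 266, 2143]
Dependents (band 0–19 + band 80+) = 99 + 2143 = 2242; working-age = 661; ratio = 2242/661 × 100 = 339.2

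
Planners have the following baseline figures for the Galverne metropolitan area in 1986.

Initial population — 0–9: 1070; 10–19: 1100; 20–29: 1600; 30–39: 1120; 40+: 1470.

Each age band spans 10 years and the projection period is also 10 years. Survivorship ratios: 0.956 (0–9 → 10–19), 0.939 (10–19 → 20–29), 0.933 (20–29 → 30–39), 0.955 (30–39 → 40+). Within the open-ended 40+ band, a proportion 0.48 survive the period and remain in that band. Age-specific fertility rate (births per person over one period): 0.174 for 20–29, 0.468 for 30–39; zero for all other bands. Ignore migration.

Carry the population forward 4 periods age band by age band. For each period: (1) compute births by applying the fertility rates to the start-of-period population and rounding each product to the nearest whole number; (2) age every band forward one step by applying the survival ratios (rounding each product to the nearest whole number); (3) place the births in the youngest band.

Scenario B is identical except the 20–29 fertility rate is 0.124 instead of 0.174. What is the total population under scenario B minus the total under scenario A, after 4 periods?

-204

Numbering the groups 1..5 from youngest to oldest:
Period 1:
Births: 1600 × 0.174 = 278, 1120 × 0.468 = 524 ⇒ total 802
Group 2: 1070 × 0.956 = 1023
Group 3: 1100 × 0.939 = 1033
Group 4: 1600 × 0.933 = 1493
Group 5: 1120 × 0.955 + 1470 × 0.48 = 1070 + 706 = 1776
→ [802, 1023, 1033, 1493, 1776]
Period 2:
Births: 1033 × 0.174 = 180, 1493 × 0.468 = 699 ⇒ total 879
Group 2: 802 × 0.956 = 767
Group 3: 1023 × 0.939 = 961
Group 4: 1033 × 0.933 = 964
Group 5: 1493 × 0.955 + 1776 × 0.48 = 1426 + 852 = 2278
→ [879, 767, 961, 964, 2278]
Period 3:
Births: 961 × 0.174 = 167, 964 × 0.468 = 451 ⇒ total 618
Group 2: 879 × 0.956 = 840
Group 3: 767 × 0.939 = 720
Group 4: 961 × 0.933 = 897
Group 5: 964 × 0.955 + 2278 × 0.48 = 921 + 1093 = 2014
→ [618, 840, 720, 897, 2014]
Period 4:
Births: 720 × 0.174 = 125, 897 × 0.468 = 420 ⇒ total 545
Group 2: 618 × 0.956 = 591
Group 3: 840 × 0.939 = 789
Group 4: 720 × 0.933 = 672
Group 5: 897 × 0.955 + 2014 × 0.48 = 857 + 967 = 1824
→ [545, 591, 789, 672, 1824]
Scenario A total after 4 periods: 4421
Scenario B projection —
Period 1:
Births: 1600 × 0.124 = 198, 1120 × 0.468 = 524 ⇒ total 722
Group 2: 1070 × 0.956 = 1023
Group 3: 1100 × 0.939 = 1033
Group 4: 1600 × 0.933 = 1493
Group 5: 1120 × 0.955 + 1470 × 0.48 = 1070 + 706 = 1776
→ [722, 1023, 1033, 1493, 1776]
Period 2:
Births: 1033 × 0.124 = 128, 1493 × 0.468 = 699 ⇒ total 827
Group 2: 722 × 0.956 = 690
Group 3: 1023 × 0.939 = 961
Group 4: 1033 × 0.933 = 964
Group 5: 1493 × 0.955 + 1776 × 0.48 = 1426 + 852 = 2278
→ [827, 690, 961, 964, 2278]
Period 3:
Births: 961 × 0.124 = 119, 964 × 0.468 = 451 ⇒ total 570
Group 2: 827 × 0.956 = 791
Group 3: 690 × 0.939 = 648
Group 4: 961 × 0.933 = 897
Group 5: 964 × 0.955 + 2278 × 0.48 = 921 + 1093 = 2014
→ [570, 791, 648, 897, 2014]
Period 4:
Births: 648 × 0.124 = 80, 897 × 0.468 = 420 ⇒ total 500
Group 2: 570 × 0.956 = 545
Group 3: 791 × 0.939 = 743
Group 4: 648 × 0.933 = 605
Group 5: 897 × 0.955 + 2014 × 0.48 = 857 + 967 = 1824
→ [500, 545, 743, 605, 1824]
Scenario B total after 4 periods: 4217
Difference B − A = 4217 − 4421 = -204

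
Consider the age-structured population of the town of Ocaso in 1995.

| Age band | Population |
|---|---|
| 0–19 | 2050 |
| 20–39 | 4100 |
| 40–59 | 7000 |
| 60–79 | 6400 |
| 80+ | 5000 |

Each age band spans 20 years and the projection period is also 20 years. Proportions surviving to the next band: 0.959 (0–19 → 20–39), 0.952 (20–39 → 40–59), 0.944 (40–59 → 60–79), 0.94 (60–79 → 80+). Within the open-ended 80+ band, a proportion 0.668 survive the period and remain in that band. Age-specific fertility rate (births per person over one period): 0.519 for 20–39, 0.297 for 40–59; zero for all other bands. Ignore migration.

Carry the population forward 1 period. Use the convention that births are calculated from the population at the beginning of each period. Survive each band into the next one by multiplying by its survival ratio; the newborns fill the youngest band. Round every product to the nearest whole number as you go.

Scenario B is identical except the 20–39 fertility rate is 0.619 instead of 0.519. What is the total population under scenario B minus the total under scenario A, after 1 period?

410

After projecting period 1:
Births: 4100 × 0.519 = 2128 ; 7000 × 0.297 = 2079 → total 4207
20–39: 2050 × 0.959 = 1966
40–59: 4100 × 0.952 = 3903
60–79: 7000 × 0.944 = 6608
80+: 6400 × 0.94 + 5000 × 0.668 = 6016 + 3340 = 9356
End of period: [4207, 1966, 3903, 6608, 9356]
Scenario A total after 1 period: 26040
Scenario B projection —
After projecting period 1:
Births: 4100 × 0.619 = 2538 ; 7000 × 0.297 = 2079 → total 4617
20–39: 2050 × 0.959 = 1966
40–59: 4100 × 0.952 = 3903
60–79: 7000 × 0.944 = 6608
80+: 6400 × 0.94 + 5000 × 0.668 = 6016 + 3340 = 9356
End of period: [4617, 1966, 3903, 6608, 9356]
Scenario B total after 1 period: 26450
Difference B − A = 26450 − 26040 = 410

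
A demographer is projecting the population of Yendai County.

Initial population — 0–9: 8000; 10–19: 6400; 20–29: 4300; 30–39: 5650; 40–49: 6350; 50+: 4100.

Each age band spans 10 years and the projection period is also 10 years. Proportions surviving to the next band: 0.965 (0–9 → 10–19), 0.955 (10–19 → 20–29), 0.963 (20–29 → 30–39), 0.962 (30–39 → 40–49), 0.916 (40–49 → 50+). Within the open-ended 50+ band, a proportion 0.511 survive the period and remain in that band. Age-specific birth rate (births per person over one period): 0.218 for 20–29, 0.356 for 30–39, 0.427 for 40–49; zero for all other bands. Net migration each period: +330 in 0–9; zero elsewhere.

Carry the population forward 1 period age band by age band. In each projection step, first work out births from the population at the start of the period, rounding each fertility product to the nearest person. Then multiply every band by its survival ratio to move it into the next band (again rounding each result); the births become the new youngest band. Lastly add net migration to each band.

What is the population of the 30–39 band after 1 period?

Numbering the bands 1..6 from youngest to oldest:
After projecting period 1:
Births: 4300 × 0.218 = 937, 5650 × 0.356 = 2011, 6350 × 0.427 = 2711 ⇒ total 5659
Band 2: 8000 × 0.965 = 7720
Band 3: 6400 × 0.955 = 6112
Band 4: 4300 × 0.963 = 4141
Band 5: 5650 × 0.962 = 5435
Band 6: 6350 × 0.916 + 4100 × 0.511 = 5817 + 2095 = 7912
Net migration: Band 1 + 330 → 5989
Giving 5989 / 7720 / 6112 / 4141 / 5435 / 7912.

4141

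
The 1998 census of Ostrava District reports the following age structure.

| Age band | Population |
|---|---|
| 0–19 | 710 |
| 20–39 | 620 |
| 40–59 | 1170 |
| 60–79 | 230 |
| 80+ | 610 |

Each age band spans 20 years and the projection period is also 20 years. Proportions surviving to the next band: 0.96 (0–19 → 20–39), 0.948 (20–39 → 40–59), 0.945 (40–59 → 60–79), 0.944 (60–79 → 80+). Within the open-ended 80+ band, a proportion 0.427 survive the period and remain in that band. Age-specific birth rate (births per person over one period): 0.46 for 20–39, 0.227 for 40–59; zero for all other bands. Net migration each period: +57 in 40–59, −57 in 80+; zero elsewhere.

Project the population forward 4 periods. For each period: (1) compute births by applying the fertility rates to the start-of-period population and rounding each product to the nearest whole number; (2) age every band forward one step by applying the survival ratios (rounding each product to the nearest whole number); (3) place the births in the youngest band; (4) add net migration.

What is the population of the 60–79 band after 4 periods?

Period 1.
Births: 620 * 0.46 = 285  |  1170 * 0.227 = 266 → total 551
20–39: 710 * 0.96 = 682
40–59: 620 * 0.948 = 588
60–79: 1170 * 0.945 = 1106
80+: 230 * 0.944 + 610 * 0.427 = 217 + 260 = 477
Net migration: 40–59 + 57 → 645; 80+ − 57 → 420
→ [551, 682, 645, 1106, 420]
Period 2.
Births: 682 * 0.46 = 314  |  645 * 0.227 = 146 → total 460
20–39: 551 * 0.96 = 529
40–59: 682 * 0.948 = 647
60–79: 645 * 0.945 = 610
80+: 1106 * 0.944 + 420 * 0.427 = 1044 + 179 = 1223
Net migration: 40–59 + 57 → 704; 80+ − 57 → 1166
→ [460, 529, 704, 610, 1166]
Period 3.
Births: 529 * 0.46 = 243  |  704 * 0.227 = 160 → total 403
20–39: 460 * 0.96 = 442
40–59: 529 * 0.948 = 501
60–79: 704 * 0.945 = 665
80+: 610 * 0.944 + 1166 * 0.427 = 576 + 498 = 1074
Net migration: 40–59 + 57 → 558; 80+ − 57 → 1017
→ [403, 442, 558, 665, 1017]
Period 4.
Births: 442 * 0.46 = 203  |  558 * 0.227 = 127 → total 330
20–39: 403 * 0.96 = 387
40–59: 442 * 0.948 = 419
60–79: 558 * 0.945 = 527
80+: 665 * 0.944 + 1017 * 0.427 = 628 + 434 = 1062
Net migration: 40–59 + 57 → 476; 80+ − 57 → 1005
→ [330, 387, 476, 527, 1005]

527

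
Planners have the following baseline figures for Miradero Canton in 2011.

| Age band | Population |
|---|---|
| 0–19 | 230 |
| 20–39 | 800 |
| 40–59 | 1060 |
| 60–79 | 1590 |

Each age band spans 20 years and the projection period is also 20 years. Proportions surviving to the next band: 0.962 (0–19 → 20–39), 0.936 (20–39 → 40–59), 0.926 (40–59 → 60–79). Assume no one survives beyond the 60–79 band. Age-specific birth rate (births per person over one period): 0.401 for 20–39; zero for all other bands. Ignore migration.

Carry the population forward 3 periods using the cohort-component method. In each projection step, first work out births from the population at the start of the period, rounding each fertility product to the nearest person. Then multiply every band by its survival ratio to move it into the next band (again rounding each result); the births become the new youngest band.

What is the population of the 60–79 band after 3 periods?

(Groups numbered youngest = 1 to oldest = 4.)
Period 1.
Births: 800 × 0.401 = 321
Group 2: 230 × 0.962 = 221
Group 3: 800 × 0.936 = 749
Group 4: 1060 × 0.926 = 982
End of period: [321, 221, 749, 982]
Period 2.
Births: 221 × 0.401 = 89
Group 2: 321 × 0.962 = 309
Group 3: 221 × 0.936 = 207
Group 4: 749 × 0.926 = 694
End of period: [89, 309, 207, 694]
Period 3.
Births: 309 × 0.401 = 124
Group 2: 89 × 0.962 = 86
Group 3: 309 × 0.936 = 289
Group 4: 207 × 0.926 = 192
End of period: [124, 86, 289, 192]

192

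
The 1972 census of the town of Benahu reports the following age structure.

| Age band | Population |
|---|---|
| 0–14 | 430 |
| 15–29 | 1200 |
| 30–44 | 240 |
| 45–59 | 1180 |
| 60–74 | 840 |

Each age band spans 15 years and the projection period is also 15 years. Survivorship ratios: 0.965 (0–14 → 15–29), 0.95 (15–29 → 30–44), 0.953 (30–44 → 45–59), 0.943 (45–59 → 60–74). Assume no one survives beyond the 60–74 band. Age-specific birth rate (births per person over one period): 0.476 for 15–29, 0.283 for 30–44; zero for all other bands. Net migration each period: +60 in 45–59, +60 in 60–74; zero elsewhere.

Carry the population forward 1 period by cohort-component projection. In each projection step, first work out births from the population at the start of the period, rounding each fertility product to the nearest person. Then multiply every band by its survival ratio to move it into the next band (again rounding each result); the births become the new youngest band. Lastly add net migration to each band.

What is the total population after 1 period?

3656

Period 1:
Births: 1200 × 0.476 = 571 ; 240 × 0.283 = 68 → total 639
15–29: 430 × 0.965 = 415
30–44: 1200 × 0.95 = 1140
45–59: 240 × 0.953 = 229
60–74: 1180 × 0.943 = 1113
Net migration: 45–59 + 60 → 289; 60–74 + 60 → 1173
Giving 639 / 415 / 1140 / 289 / 1173.
Total after period 1: 639 + 415 + 1140 + 289 + 1173 = 3656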